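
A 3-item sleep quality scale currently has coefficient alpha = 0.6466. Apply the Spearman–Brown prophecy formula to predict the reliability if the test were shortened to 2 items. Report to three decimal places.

predicted reliability = 0.550

Length factor m = 2/3 = 0.6667
α' = m·α / (1 − (1−m)·α)
   = 2/3 × 0.6466 / (1 − (1 − 2/3) × 0.6466)
   = 0.4311 / 0.7845 = 0.550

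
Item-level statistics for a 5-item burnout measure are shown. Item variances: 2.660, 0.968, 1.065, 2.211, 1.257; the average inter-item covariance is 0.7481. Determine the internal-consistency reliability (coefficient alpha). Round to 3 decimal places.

α = 0.809

sum of item variances = 2.660 + 0.968 + 1.065 + 2.211 + 1.257 = 8.161
Sum of the 10 distinct covariances = 10 × 0.7481 = 7.4810
total variance = sum of item variances + 2·Σcov = 8.161 + 2 × 7.4810 = 23.1230
α = (5/4)·(1 − 8.161/23.1230) = 0.809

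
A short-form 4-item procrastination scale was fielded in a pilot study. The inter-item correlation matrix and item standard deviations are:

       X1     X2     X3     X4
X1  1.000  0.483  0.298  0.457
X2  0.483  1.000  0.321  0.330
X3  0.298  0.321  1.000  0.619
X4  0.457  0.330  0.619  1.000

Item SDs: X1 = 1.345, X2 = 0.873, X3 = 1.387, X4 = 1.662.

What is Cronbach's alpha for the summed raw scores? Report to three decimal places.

Cronbach's alpha = 0.734

Σσ²ᵢ = 1.345² + 0.873² + 1.387² + 1.662² = 7.2572
Covariances σ_ij = r_ij · s_i · s_j:
  σ(X1,X2) = 0.483 × 1.345 × 0.873 = 0.5671
  σ(X1,X3) = 0.298 × 1.345 × 1.387 = 0.5559
  σ(X1,X4) = 0.457 × 1.345 × 1.662 = 1.0216
  σ(X2,X3) = 0.321 × 0.873 × 1.387 = 0.3887
  σ(X2,X4) = 0.330 × 0.873 × 1.662 = 0.4788
  σ(X3,X4) = 0.619 × 1.387 × 1.662 = 1.4269
σ²_T = Σσ²ᵢ + 2·Σσ_ij = 7.2572 + 2 × 4.4390 = 16.1352
α = (4/3)·(1 − 7.2572/16.1352) = 0.734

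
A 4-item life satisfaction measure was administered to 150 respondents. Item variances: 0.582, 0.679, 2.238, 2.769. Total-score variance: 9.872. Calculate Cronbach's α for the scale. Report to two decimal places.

Σσᵢ² = 0.582 + 0.679 + 2.238 + 2.769 = 6.268
α = (k/(k−1))·(1 − Σσᵢ²/total variance) = (4/3)·(1 − 6.268/9.872) = 0.49

Cronbach's α = 0.49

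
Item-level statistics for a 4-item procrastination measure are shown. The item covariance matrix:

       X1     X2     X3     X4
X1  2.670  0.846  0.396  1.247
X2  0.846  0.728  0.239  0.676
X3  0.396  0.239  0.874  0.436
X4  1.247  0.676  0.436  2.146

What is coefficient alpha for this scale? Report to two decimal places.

Σσᵢ² = 2.670 + 0.728 + 0.874 + 2.146 = 6.418
Sum of the distinct covariances = 3.840
total variance = 6.418 + 2 × 3.840 = 14.098
α = (k/(k−1))·(1 − Σσᵢ²/total variance) = (4/3)·(1 − 6.418/14.098) = 0.73

α = 0.73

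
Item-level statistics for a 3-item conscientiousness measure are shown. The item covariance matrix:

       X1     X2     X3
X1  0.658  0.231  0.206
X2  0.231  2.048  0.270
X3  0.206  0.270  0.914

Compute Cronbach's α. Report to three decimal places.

Σσᵢ² = 0.658 + 2.048 + 0.914 = 3.620
Sum of off-diagonal covariances = 0.707
σ²_T = 3.620 + 2 × 0.707 = 5.034
α = (k/(k−1))·(1 − Σσᵢ²/σ²_T) = (3/2)·(1 − 3.620/5.034) = 0.421

α = 0.421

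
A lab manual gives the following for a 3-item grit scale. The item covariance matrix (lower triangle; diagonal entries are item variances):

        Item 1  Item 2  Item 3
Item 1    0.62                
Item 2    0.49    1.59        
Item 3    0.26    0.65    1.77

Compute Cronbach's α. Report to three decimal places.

Σσᵢ² = 0.62 + 1.59 + 1.77 = 3.98
Sum of off-diagonal covariances = 1.40
Var(T) = 3.98 + 2 × 1.40 = 6.78
α = (k/(k−1))·(1 − Σσᵢ²/Var(T)) = (3/2)·(1 − 3.98/6.78) = 0.619

α = 0.619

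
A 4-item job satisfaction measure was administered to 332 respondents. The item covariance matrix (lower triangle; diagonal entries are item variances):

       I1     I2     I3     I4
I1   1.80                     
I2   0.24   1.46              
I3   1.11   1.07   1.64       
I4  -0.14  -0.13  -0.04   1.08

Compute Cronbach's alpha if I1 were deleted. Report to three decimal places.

Remaining items: I2, I3, I4 (k = 3).
sum of item variances = 1.46 + 1.64 + 1.08 = 4.18
total variance = 4.18 + 2 × 0.90 = 5.98
α (item deleted) = (3/2)·(1 − 4.18/5.98) = 0.452

Cronbach's alpha = 0.452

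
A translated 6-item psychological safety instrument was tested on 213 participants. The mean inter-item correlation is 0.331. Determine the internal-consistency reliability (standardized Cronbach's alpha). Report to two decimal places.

Standardized α = k·r̄ / (1 + (k−1)·r̄) = 6 × 0.331 / (1 + 5 × 0.331)
  = 1.9860 / 2.6550 = 0.75

standardized Cronbach's alpha = 0.75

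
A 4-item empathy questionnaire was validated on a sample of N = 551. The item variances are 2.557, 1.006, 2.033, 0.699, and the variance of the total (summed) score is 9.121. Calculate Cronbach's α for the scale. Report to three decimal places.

sum of item variances = 2.557 + 1.006 + 2.033 + 0.699 = 6.295
α = (k/(k−1))·(1 − sum of item variances/Var(T)) = (4/3)·(1 − 6.295/9.121) = 0.413

Cronbach's α = 0.413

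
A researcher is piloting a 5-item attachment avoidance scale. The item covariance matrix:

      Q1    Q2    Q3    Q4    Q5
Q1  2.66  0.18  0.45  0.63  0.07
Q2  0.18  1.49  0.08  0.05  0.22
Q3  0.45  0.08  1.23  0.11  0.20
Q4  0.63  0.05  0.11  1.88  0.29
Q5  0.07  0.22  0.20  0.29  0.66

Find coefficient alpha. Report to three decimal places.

coefficient alpha = 0.457

ΣVar(i) = 2.66 + 1.49 + 1.23 + 1.88 + 0.66 = 7.92
Σ_{i<j} σ_ij = 2.28
total variance = 7.92 + 2 × 2.28 = 12.48
α = (k/(k−1))·(1 − ΣVar(i)/total variance) = (5/4)·(1 − 7.92/12.48) = 0.457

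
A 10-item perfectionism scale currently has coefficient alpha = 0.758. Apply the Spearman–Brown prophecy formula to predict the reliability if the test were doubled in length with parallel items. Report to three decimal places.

Length factor m = 2
α' = m·α / (1 + (m−1)·α)
   = 2 × 0.758 / (1 + (2 − 1) × 0.758)
   = 1.5160 / 1.7580 = 0.862

predicted reliability = 0.862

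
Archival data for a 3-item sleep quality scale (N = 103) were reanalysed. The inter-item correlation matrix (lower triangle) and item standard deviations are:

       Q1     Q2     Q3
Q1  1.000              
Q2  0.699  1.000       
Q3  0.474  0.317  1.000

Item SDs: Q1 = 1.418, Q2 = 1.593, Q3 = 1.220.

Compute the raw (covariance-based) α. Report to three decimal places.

Σσ²ᵢ = 1.418² + 1.593² + 1.220² = 6.0368
Covariances σ_ij = r_ij · s_i · s_j:
  σ(Q1,Q2) = 0.699 × 1.418 × 1.593 = 1.5790
  σ(Q1,Q3) = 0.474 × 1.418 × 1.220 = 0.8200
  σ(Q2,Q3) = 0.317 × 1.593 × 1.220 = 0.6161
σ²_T = Σσ²ᵢ + 2·Σσ_ij = 6.0368 + 2 × 3.0151 = 12.0670
α = (3/2)·(1 − 6.0368/12.0670) = 0.750

α = 0.750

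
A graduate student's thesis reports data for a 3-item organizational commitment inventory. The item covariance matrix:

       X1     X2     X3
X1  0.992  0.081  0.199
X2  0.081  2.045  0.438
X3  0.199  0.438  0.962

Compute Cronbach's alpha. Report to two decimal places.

α = 0.40

Σσ²ᵢ = 0.992 + 2.045 + 0.962 = 3.999
Sum of the distinct covariances = 0.718
σ²_T = 3.999 + 2 × 0.718 = 5.435
α = (k/(k−1))·(1 − Σσ²ᵢ/σ²_T) = (3/2)·(1 − 3.999/5.435) = 0.40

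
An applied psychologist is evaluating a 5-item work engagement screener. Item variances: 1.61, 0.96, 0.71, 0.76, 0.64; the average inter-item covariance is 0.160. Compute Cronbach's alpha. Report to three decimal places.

ΣVar(i) = 1.61 + 0.96 + 0.71 + 0.76 + 0.64 = 4.68
Sum of the 10 distinct covariances = 10 × 0.160 = 1.600
σ²_total = ΣVar(i) + 2·Σcov = 4.68 + 2 × 1.600 = 7.880
α = (5/4)·(1 − 4.68/7.880) = 0.508

α = 0.508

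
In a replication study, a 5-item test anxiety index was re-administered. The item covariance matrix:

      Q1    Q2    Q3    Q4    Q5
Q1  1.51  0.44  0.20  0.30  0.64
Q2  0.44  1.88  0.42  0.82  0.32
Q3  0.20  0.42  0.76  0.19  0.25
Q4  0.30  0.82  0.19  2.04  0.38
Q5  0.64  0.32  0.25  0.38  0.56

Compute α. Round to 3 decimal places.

α = 0.675

Σσ²ᵢ = 1.51 + 1.88 + 0.76 + 2.04 + 0.56 = 6.75
Sum of the distinct covariances = 3.96
total variance = 6.75 + 2 × 3.96 = 14.67
α = (k/(k−1))·(1 − Σσ²ᵢ/total variance) = (5/4)·(1 − 6.75/14.67) = 0.675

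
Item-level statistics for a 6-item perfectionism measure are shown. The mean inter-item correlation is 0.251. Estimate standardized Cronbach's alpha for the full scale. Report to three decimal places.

standardized Cronbach's alpha = 0.668

Standardized α = k·r̄ / (1 + (k−1)·r̄) = 6 × 0.251 / (1 + 5 × 0.251)
  = 1.5060 / 2.2550 = 0.668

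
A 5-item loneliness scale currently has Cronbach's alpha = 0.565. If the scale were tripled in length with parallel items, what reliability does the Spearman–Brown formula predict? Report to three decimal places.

predicted reliability = 0.796

Length factor m = 3
α' = m·α / (1 + (m−1)·α)
   = 3 × 0.565 / (1 + (3 − 1) × 0.565)
   = 1.6950 / 2.1300 = 0.796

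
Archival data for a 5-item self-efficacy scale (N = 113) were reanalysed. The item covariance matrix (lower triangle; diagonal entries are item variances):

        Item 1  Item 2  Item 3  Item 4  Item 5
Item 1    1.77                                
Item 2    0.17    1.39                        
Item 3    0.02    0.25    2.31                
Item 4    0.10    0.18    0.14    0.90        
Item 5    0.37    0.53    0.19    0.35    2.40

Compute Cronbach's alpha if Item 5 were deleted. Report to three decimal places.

Remaining items: Item 1, Item 2, Item 3, Item 4 (k = 4).
ΣVar(i) = 1.77 + 1.39 + 2.31 + 0.90 = 6.37
σ²_total = 6.37 + 2 × 0.86 = 8.09
α (item deleted) = (4/3)·(1 − 6.37/8.09) = 0.283

Cronbach's alpha = 0.283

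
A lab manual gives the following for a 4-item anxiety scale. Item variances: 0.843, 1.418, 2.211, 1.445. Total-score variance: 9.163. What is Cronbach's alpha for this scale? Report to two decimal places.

Σσᵢ² = 0.843 + 1.418 + 2.211 + 1.445 = 5.917
α = (k/(k−1))·(1 − Σσᵢ²/σ²_T) = (4/3)·(1 − 5.917/9.163) = 0.47

α = 0.47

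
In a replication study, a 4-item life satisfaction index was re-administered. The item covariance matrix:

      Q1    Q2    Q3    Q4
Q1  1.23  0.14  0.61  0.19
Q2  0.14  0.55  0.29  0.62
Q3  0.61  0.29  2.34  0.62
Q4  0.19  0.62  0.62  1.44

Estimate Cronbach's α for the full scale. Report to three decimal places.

α = 0.627

Σσ²ᵢ = 1.23 + 0.55 + 2.34 + 1.44 = 5.56
Σ_{i<j} σ_ij = 2.47
σ²_T = 5.56 + 2 × 2.47 = 10.50
α = (k/(k−1))·(1 − Σσ²ᵢ/σ²_T) = (4/3)·(1 − 5.56/10.50) = 0.627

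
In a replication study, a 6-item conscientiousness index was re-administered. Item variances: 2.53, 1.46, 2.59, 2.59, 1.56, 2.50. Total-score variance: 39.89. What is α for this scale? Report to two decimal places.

α = 0.80

ΣVar(i) = 2.53 + 1.46 + 2.59 + 2.59 + 1.56 + 2.50 = 13.23
α = (k/(k−1))·(1 − ΣVar(i)/total variance) = (6/5)·(1 − 13.23/39.89) = 0.80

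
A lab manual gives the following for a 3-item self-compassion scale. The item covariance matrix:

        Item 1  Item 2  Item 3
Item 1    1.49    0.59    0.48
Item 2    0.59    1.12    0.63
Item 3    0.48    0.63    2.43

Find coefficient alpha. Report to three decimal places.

Σσᵢ² = 1.49 + 1.12 + 2.43 = 5.04
Sum of the distinct covariances = 1.70
total variance = 5.04 + 2 × 1.70 = 8.44
α = (k/(k−1))·(1 − Σσᵢ²/total variance) = (3/2)·(1 − 5.04/8.44) = 0.604

α = 0.604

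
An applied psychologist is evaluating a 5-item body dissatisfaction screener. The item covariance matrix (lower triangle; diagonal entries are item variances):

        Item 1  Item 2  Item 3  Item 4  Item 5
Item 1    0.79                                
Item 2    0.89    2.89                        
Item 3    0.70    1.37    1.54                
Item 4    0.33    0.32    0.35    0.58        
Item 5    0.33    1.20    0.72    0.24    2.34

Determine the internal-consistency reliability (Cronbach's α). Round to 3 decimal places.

ΣVar(i) = 0.79 + 2.89 + 1.54 + 0.58 + 2.34 = 8.14
Sum of the distinct covariances = 6.45
Var(T) = 8.14 + 2 × 6.45 = 21.04
α = (k/(k−1))·(1 − ΣVar(i)/Var(T)) = (5/4)·(1 − 8.14/21.04) = 0.766

Cronbach's α = 0.766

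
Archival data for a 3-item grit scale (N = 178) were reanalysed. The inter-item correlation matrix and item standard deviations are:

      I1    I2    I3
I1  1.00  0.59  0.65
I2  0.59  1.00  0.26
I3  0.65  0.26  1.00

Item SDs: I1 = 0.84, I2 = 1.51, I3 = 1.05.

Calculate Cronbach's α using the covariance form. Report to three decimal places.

Cronbach's α = 0.688

Σσ²ᵢ = 0.84² + 1.51² + 1.05² = 4.0882
Covariances σ_ij = r_ij · s_i · s_j:
  σ(I1,I2) = 0.59 × 0.84 × 1.51 = 0.7484
  σ(I1,I3) = 0.65 × 0.84 × 1.05 = 0.5733
  σ(I2,I3) = 0.26 × 1.51 × 1.05 = 0.4122
σ²_T = Σσ²ᵢ + 2·Σσ_ij = 4.0882 + 2 × 1.7339 = 7.5560
α = (3/2)·(1 − 4.0882/7.5560) = 0.688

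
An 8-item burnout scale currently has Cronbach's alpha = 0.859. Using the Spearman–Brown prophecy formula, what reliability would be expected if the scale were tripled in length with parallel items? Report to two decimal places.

predicted reliability = 0.95

Length factor m = 3
α' = m·α / (1 + (m−1)·α)
   = 3 × 0.859 / (1 + (3 − 1) × 0.859)
   = 2.5770 / 2.7180 = 0.95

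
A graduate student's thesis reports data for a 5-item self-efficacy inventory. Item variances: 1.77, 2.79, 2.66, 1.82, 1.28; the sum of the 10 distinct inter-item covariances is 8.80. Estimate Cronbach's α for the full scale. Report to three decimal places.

Cronbach's α = 0.788

Σσ²ᵢ = 1.77 + 2.79 + 2.66 + 1.82 + 1.28 = 10.32
Sum of distinct covariances = 8.80
σ²_total = Σσ²ᵢ + 2·Σcov = 10.32 + 2 × 8.80 = 27.92
α = (5/4)·(1 − 10.32/27.92) = 0.788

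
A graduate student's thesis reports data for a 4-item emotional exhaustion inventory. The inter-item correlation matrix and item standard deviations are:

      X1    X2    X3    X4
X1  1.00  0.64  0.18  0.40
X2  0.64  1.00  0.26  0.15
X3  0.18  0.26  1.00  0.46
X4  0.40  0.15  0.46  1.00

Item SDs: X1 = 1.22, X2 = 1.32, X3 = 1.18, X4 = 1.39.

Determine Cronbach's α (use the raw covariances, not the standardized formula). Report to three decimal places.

Σσ²ᵢ = 1.22² + 1.32² + 1.18² + 1.39² = 6.5553
Covariances σ_ij = r_ij · s_i · s_j:
  σ(X1,X2) = 0.64 × 1.22 × 1.32 = 1.0307
  σ(X1,X3) = 0.18 × 1.22 × 1.18 = 0.2591
  σ(X1,X4) = 0.40 × 1.22 × 1.39 = 0.6783
  σ(X2,X3) = 0.26 × 1.32 × 1.18 = 0.4050
  σ(X2,X4) = 0.15 × 1.32 × 1.39 = 0.2752
  σ(X3,X4) = 0.46 × 1.18 × 1.39 = 0.7545
σ²_T = Σσ²ᵢ + 2·Σσ_ij = 6.5553 + 2 × 3.4028 = 13.3609
α = (4/3)·(1 − 6.5553/13.3609) = 0.679

Cronbach's α = 0.679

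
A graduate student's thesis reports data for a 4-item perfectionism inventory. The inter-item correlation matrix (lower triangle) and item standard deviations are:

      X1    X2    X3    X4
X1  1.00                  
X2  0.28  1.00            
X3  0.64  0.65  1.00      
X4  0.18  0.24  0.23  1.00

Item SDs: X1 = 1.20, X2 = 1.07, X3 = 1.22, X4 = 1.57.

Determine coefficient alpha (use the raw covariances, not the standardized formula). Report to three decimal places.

coefficient alpha = 0.673

Σσ²ᵢ = 1.20² + 1.07² + 1.22² + 1.57² = 6.5382
Covariances σ_ij = r_ij · s_i · s_j:
  σ(X1,X2) = 0.28 × 1.20 × 1.07 = 0.3595
  σ(X1,X3) = 0.64 × 1.20 × 1.22 = 0.9370
  σ(X1,X4) = 0.18 × 1.20 × 1.57 = 0.3391
  σ(X2,X3) = 0.65 × 1.07 × 1.22 = 0.8485
  σ(X2,X4) = 0.24 × 1.07 × 1.57 = 0.4032
  σ(X3,X4) = 0.23 × 1.22 × 1.57 = 0.4405
σ²_T = Σσ²ᵢ + 2·Σσ_ij = 6.5382 + 2 × 3.3278 = 13.1938
α = (4/3)·(1 − 6.5382/13.1938) = 0.673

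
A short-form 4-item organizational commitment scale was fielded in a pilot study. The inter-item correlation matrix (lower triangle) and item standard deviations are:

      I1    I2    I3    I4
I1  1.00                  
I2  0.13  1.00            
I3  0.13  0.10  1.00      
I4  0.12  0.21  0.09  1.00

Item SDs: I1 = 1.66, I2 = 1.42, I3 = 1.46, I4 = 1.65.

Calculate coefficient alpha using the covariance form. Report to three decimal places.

coefficient alpha = 0.373

Σσ²ᵢ = 1.66² + 1.42² + 1.46² + 1.65² = 9.6261
Covariances σ_ij = r_ij · s_i · s_j:
  σ(I1,I2) = 0.13 × 1.66 × 1.42 = 0.3064
  σ(I1,I3) = 0.13 × 1.66 × 1.46 = 0.3151
  σ(I1,I4) = 0.12 × 1.66 × 1.65 = 0.3287
  σ(I2,I3) = 0.10 × 1.42 × 1.46 = 0.2073
  σ(I2,I4) = 0.21 × 1.42 × 1.65 = 0.4920
  σ(I3,I4) = 0.09 × 1.46 × 1.65 = 0.2168
σ²_T = Σσ²ᵢ + 2·Σσ_ij = 9.6261 + 2 × 1.8663 = 13.3587
α = (4/3)·(1 − 9.6261/13.3587) = 0.373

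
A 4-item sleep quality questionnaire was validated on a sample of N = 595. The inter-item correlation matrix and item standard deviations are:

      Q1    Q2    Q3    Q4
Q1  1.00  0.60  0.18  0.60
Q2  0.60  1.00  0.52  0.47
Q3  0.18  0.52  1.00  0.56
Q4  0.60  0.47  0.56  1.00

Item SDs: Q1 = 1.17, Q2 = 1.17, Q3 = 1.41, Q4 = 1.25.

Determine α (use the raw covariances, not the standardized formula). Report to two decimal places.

α = 0.79

Σσ²ᵢ = 1.17² + 1.17² + 1.41² + 1.25² = 6.2884
Covariances σ_ij = r_ij · s_i · s_j:
  σ(Q1,Q2) = 0.60 × 1.17 × 1.17 = 0.8213
  σ(Q1,Q3) = 0.18 × 1.17 × 1.41 = 0.2969
  σ(Q1,Q4) = 0.60 × 1.17 × 1.25 = 0.8775
  σ(Q2,Q3) = 0.52 × 1.17 × 1.41 = 0.8578
  σ(Q2,Q4) = 0.47 × 1.17 × 1.25 = 0.6874
  σ(Q3,Q4) = 0.56 × 1.41 × 1.25 = 0.9870
σ²_T = Σσ²ᵢ + 2·Σσ_ij = 6.2884 + 2 × 4.5279 = 15.3442
α = (4/3)·(1 − 6.2884/15.3442) = 0.79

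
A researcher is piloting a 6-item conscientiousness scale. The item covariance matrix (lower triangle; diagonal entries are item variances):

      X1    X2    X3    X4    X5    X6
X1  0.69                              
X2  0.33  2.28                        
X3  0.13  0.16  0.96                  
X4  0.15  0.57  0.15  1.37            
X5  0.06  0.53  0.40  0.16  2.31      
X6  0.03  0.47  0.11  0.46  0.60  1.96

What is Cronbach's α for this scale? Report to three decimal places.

Σσ²ᵢ = 0.69 + 2.28 + 0.96 + 1.37 + 2.31 + 1.96 = 9.57
Sum of the distinct covariances = 4.31
Var(T) = 9.57 + 2 × 4.31 = 18.19
α = (k/(k−1))·(1 − Σσ²ᵢ/Var(T)) = (6/5)·(1 − 9.57/18.19) = 0.569

α = 0.569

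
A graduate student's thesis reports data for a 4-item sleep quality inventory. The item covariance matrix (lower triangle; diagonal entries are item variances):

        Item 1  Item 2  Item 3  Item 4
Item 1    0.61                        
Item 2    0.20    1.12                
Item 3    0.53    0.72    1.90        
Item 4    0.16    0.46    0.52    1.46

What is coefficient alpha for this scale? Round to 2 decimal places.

coefficient alpha = 0.67

Σσᵢ² = 0.61 + 1.12 + 1.90 + 1.46 = 5.09
Σ_{i<j} σ_ij = 2.59
total variance = 5.09 + 2 × 2.59 = 10.27
α = (k/(k−1))·(1 − Σσᵢ²/total variance) = (4/3)·(1 − 5.09/10.27) = 0.67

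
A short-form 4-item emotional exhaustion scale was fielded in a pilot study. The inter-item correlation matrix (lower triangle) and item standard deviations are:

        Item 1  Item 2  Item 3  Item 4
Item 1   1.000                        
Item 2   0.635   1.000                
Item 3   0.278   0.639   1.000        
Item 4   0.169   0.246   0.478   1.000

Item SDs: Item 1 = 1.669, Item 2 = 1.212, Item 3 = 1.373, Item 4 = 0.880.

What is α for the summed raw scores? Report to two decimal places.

Σσ²ᵢ = 1.669² + 1.212² + 1.373² + 0.880² = 6.9140
Covariances σ_ij = r_ij · s_i · s_j:
  σ(Item 1,Item 2) = 0.635 × 1.669 × 1.212 = 1.2845
  σ(Item 1,Item 3) = 0.278 × 1.669 × 1.373 = 0.6370
  σ(Item 1,Item 4) = 0.169 × 1.669 × 0.880 = 0.2482
  σ(Item 2,Item 3) = 0.639 × 1.212 × 1.373 = 1.0633
  σ(Item 2,Item 4) = 0.246 × 1.212 × 0.880 = 0.2624
  σ(Item 3,Item 4) = 0.478 × 1.373 × 0.880 = 0.5775
σ²_T = Σσ²ᵢ + 2·Σσ_ij = 6.9140 + 2 × 4.0729 = 15.0598
α = (4/3)·(1 − 6.9140/15.0598) = 0.72

α = 0.72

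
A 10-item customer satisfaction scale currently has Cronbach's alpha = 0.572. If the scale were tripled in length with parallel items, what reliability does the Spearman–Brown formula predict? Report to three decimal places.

predicted reliability = 0.800

Length factor m = 3
α' = m·α / (1 + (m−1)·α)
   = 3 × 0.572 / (1 + (3 − 1) × 0.572)
   = 1.7160 / 2.1440 = 0.800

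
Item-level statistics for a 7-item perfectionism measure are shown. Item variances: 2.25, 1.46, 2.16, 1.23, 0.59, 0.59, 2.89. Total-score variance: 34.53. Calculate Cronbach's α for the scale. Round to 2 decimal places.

Σσ²ᵢ = 2.25 + 1.46 + 2.16 + 1.23 + 0.59 + 0.59 + 2.89 = 11.17
α = (k/(k−1))·(1 − Σσ²ᵢ/σ²_total) = (7/6)·(1 − 11.17/34.53) = 0.79

Cronbach's α = 0.79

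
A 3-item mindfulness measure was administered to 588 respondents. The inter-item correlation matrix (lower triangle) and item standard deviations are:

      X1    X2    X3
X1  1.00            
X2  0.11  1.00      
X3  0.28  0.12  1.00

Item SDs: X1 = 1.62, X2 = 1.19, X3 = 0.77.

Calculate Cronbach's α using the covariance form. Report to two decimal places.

α = 0.34

Σσ²ᵢ = 1.62² + 1.19² + 0.77² = 4.6334
Covariances σ_ij = r_ij · s_i · s_j:
  σ(X1,X2) = 0.11 × 1.62 × 1.19 = 0.2121
  σ(X1,X3) = 0.28 × 1.62 × 0.77 = 0.3493
  σ(X2,X3) = 0.12 × 1.19 × 0.77 = 0.1100
σ²_T = Σσ²ᵢ + 2·Σσ_ij = 4.6334 + 2 × 0.6714 = 5.9762
α = (3/2)·(1 − 4.6334/5.9762) = 0.34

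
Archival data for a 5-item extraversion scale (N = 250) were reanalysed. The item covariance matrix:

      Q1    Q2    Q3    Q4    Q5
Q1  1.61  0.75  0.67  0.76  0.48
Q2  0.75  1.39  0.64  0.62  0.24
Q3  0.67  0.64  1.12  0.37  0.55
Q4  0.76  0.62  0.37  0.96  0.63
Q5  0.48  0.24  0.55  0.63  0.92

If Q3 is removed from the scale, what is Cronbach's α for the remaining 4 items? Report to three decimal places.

Remaining items: Q1, Q2, Q4, Q5 (k = 4).
Σσᵢ² = 1.61 + 1.39 + 0.96 + 0.92 = 4.88
total variance = 4.88 + 2 × 3.48 = 11.84
α (item deleted) = (4/3)·(1 − 4.88/11.84) = 0.784

α = 0.784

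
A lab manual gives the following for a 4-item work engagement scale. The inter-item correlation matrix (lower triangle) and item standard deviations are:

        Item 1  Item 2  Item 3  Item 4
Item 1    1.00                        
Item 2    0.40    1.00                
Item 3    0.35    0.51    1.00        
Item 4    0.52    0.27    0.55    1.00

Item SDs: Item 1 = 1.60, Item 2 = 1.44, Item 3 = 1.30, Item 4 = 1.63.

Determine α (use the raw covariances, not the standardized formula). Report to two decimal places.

α = 0.75

Σσ²ᵢ = 1.60² + 1.44² + 1.30² + 1.63² = 8.9805
Covariances σ_ij = r_ij · s_i · s_j:
  σ(Item 1,Item 2) = 0.40 × 1.60 × 1.44 = 0.9216
  σ(Item 1,Item 3) = 0.35 × 1.60 × 1.30 = 0.7280
  σ(Item 1,Item 4) = 0.52 × 1.60 × 1.63 = 1.3562
  σ(Item 2,Item 3) = 0.51 × 1.44 × 1.30 = 0.9547
  σ(Item 2,Item 4) = 0.27 × 1.44 × 1.63 = 0.6337
  σ(Item 3,Item 4) = 0.55 × 1.30 × 1.63 = 1.1655
σ²_T = Σσ²ᵢ + 2·Σσ_ij = 8.9805 + 2 × 5.7597 = 20.4999
α = (4/3)·(1 − 8.9805/20.4999) = 0.75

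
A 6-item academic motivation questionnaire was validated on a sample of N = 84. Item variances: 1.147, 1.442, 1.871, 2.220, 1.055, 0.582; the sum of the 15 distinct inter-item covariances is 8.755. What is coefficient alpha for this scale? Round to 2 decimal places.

coefficient alpha = 0.81

sum of item variances = 1.147 + 1.442 + 1.871 + 2.220 + 1.055 + 0.582 = 8.317
Sum of distinct covariances = 8.755
Var(T) = sum of item variances + 2·Σcov = 8.317 + 2 × 8.755 = 25.827
α = (6/5)·(1 − 8.317/25.827) = 0.81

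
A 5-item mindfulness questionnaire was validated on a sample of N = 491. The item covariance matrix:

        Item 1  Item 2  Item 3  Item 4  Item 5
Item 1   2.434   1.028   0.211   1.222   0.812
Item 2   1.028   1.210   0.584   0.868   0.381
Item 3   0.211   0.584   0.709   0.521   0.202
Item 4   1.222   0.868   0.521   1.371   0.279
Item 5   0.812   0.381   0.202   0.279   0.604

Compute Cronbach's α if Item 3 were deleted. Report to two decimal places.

Remaining items: Item 1, Item 2, Item 4, Item 5 (k = 4).
Σσ²ᵢ = 2.434 + 1.210 + 1.371 + 0.604 = 5.619
σ²_total = 5.619 + 2 × 4.590 = 14.799
α (item deleted) = (4/3)·(1 − 5.619/14.799) = 0.83

α = 0.83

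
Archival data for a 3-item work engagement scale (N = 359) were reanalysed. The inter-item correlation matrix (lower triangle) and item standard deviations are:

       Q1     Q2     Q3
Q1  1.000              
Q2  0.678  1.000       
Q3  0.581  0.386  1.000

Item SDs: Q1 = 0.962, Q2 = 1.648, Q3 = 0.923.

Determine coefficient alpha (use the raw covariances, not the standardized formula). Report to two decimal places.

α = 0.74

Σσ²ᵢ = 0.962² + 1.648² + 0.923² = 4.4933
Covariances σ_ij = r_ij · s_i · s_j:
  σ(Q1,Q2) = 0.678 × 0.962 × 1.648 = 1.0749
  σ(Q1,Q3) = 0.581 × 0.962 × 0.923 = 0.5159
  σ(Q2,Q3) = 0.386 × 1.648 × 0.923 = 0.5871
σ²_T = Σσ²ᵢ + 2·Σσ_ij = 4.4933 + 2 × 2.1779 = 8.8491
α = (3/2)·(1 − 4.4933/8.8491) = 0.74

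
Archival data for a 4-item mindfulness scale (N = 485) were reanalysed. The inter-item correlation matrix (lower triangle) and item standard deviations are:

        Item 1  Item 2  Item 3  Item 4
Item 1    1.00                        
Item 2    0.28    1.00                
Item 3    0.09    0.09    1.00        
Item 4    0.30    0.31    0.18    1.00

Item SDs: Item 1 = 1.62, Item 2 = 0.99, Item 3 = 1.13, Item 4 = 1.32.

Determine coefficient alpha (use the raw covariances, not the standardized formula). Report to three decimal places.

coefficient alpha = 0.507

Σσ²ᵢ = 1.62² + 0.99² + 1.13² + 1.32² = 6.6238
Covariances σ_ij = r_ij · s_i · s_j:
  σ(Item 1,Item 2) = 0.28 × 1.62 × 0.99 = 0.4491
  σ(Item 1,Item 3) = 0.09 × 1.62 × 1.13 = 0.1648
  σ(Item 1,Item 4) = 0.30 × 1.62 × 1.32 = 0.6415
  σ(Item 2,Item 3) = 0.09 × 0.99 × 1.13 = 0.1007
  σ(Item 2,Item 4) = 0.31 × 0.99 × 1.32 = 0.4051
  σ(Item 3,Item 4) = 0.18 × 1.13 × 1.32 = 0.2685
σ²_T = Σσ²ᵢ + 2·Σσ_ij = 6.6238 + 2 × 2.0297 = 10.6832
α = (4/3)·(1 − 6.6238/10.6832) = 0.507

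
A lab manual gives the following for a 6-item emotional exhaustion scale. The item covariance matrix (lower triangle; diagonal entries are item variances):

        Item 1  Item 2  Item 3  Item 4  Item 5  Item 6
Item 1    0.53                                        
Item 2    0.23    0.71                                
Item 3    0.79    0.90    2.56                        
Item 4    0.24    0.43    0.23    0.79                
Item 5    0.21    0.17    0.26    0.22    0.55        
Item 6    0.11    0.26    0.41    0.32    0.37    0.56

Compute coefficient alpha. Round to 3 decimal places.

α = 0.773

ΣVar(i) = 0.53 + 0.71 + 2.56 + 0.79 + 0.55 + 0.56 = 5.70
Sum of off-diagonal covariances = 5.15
σ²_T = 5.70 + 2 × 5.15 = 16.00
α = (k/(k−1))·(1 − ΣVar(i)/σ²_T) = (6/5)·(1 − 5.70/16.00) = 0.773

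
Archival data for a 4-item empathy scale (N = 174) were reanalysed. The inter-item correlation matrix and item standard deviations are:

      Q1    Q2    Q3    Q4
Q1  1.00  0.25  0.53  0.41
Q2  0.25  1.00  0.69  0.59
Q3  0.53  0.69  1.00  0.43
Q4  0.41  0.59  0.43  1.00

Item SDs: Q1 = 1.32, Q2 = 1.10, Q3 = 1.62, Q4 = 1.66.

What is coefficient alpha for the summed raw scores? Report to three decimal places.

α = 0.779

Σσ²ᵢ = 1.32² + 1.10² + 1.62² + 1.66² = 8.3324
Covariances σ_ij = r_ij · s_i · s_j:
  σ(Q1,Q2) = 0.25 × 1.32 × 1.10 = 0.3630
  σ(Q1,Q3) = 0.53 × 1.32 × 1.62 = 1.1334
  σ(Q1,Q4) = 0.41 × 1.32 × 1.66 = 0.8984
  σ(Q2,Q3) = 0.69 × 1.10 × 1.62 = 1.2296
  σ(Q2,Q4) = 0.59 × 1.10 × 1.66 = 1.0773
  σ(Q3,Q4) = 0.43 × 1.62 × 1.66 = 1.1564
σ²_T = Σσ²ᵢ + 2·Σσ_ij = 8.3324 + 2 × 5.8581 = 20.0486
α = (4/3)·(1 − 8.3324/20.0486) = 0.779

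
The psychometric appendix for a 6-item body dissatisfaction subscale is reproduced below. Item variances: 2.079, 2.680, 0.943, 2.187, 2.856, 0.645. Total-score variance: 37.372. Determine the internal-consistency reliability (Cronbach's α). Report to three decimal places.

α = 0.834

Σσ²ᵢ = 2.079 + 2.680 + 0.943 + 2.187 + 2.856 + 0.645 = 11.390
α = (k/(k−1))·(1 − Σσ²ᵢ/total variance) = (6/5)·(1 − 11.390/37.372) = 0.834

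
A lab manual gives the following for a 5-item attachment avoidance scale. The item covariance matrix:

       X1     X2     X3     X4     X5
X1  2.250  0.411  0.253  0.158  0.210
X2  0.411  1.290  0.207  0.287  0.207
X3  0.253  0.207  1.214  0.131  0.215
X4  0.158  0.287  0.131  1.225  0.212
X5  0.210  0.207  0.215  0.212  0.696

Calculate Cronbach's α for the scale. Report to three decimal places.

α = 0.509

Σσᵢ² = 2.250 + 1.290 + 1.214 + 1.225 + 0.696 = 6.675
Sum of the distinct covariances = 2.291
σ²_T = 6.675 + 2 × 2.291 = 11.257
α = (k/(k−1))·(1 − Σσᵢ²/σ²_T) = (5/4)·(1 − 6.675/11.257) = 0.509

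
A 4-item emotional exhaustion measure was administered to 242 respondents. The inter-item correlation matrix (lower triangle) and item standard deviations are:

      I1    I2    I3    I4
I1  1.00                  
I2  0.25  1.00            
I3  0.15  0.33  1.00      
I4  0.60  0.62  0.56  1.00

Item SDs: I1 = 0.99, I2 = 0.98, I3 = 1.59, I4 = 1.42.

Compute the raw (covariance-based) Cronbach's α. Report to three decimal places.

Σσ²ᵢ = 0.99² + 0.98² + 1.59² + 1.42² = 6.4850
Covariances σ_ij = r_ij · s_i · s_j:
  σ(I1,I2) = 0.25 × 0.99 × 0.98 = 0.2425
  σ(I1,I3) = 0.15 × 0.99 × 1.59 = 0.2361
  σ(I1,I4) = 0.60 × 0.99 × 1.42 = 0.8435
  σ(I2,I3) = 0.33 × 0.98 × 1.59 = 0.5142
  σ(I2,I4) = 0.62 × 0.98 × 1.42 = 0.8628
  σ(I3,I4) = 0.56 × 1.59 × 1.42 = 1.2644
σ²_T = Σσ²ᵢ + 2·Σσ_ij = 6.4850 + 2 × 3.9635 = 14.4120
α = (4/3)·(1 − 6.4850/14.4120) = 0.733

α = 0.733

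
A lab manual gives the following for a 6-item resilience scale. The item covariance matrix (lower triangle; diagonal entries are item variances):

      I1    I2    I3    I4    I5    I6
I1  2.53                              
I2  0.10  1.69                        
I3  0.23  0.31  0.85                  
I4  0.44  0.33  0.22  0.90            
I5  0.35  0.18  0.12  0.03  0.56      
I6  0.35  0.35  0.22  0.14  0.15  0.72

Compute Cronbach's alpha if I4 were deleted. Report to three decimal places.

α = 0.533

Remaining items: I1, I2, I3, I5, I6 (k = 5).
Σσ²ᵢ = 2.53 + 1.69 + 0.85 + 0.56 + 0.72 = 6.35
σ²_T = 6.35 + 2 × 2.36 = 11.07
α (item deleted) = (5/4)·(1 − 6.35/11.07) = 0.533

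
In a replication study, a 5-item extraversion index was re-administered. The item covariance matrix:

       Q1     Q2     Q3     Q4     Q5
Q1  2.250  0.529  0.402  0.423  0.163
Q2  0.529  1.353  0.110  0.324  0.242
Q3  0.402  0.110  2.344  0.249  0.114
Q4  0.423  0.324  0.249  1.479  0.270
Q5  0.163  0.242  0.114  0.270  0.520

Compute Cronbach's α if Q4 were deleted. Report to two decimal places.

Remaining items: Q1, Q2, Q3, Q5 (k = 4).
Σσᵢ² = 2.250 + 1.353 + 2.344 + 0.520 = 6.467
σ²_T = 6.467 + 2 × 1.560 = 9.587
α (item deleted) = (4/3)·(1 − 6.467/9.587) = 0.43

Cronbach's α = 0.43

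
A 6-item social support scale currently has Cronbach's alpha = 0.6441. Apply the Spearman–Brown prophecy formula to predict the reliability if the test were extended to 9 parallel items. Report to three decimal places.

predicted reliability = 0.731

Length factor m = 9/6 = 1.5000
α' = m·α / (1 + (m−1)·α)
   = 9/6 × 0.6441 / (1 + (9/6 − 1) × 0.6441)
   = 0.9662 / 1.3220 = 0.731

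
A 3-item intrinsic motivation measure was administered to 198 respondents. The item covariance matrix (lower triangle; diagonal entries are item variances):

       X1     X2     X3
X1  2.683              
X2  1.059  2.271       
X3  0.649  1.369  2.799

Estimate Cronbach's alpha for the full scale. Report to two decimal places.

Σσ²ᵢ = 2.683 + 2.271 + 2.799 = 7.753
Sum of off-diagonal covariances = 3.077
σ²_T = 7.753 + 2 × 3.077 = 13.907
α = (k/(k−1))·(1 − Σσ²ᵢ/σ²_T) = (3/2)·(1 − 7.753/13.907) = 0.66

Cronbach's alpha = 0.66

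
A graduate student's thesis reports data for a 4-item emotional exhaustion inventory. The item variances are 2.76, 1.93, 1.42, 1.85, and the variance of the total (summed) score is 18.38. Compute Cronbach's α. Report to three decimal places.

Σσᵢ² = 2.76 + 1.93 + 1.42 + 1.85 = 7.96
α = (k/(k−1))·(1 − Σσᵢ²/Var(T)) = (4/3)·(1 − 7.96/18.38) = 0.756

α = 0.756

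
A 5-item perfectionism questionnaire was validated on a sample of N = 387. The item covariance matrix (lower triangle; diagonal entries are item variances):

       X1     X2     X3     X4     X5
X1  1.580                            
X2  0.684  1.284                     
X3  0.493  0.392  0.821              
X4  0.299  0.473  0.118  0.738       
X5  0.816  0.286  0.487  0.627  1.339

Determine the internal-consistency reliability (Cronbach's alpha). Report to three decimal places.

Σσᵢ² = 1.580 + 1.284 + 0.821 + 0.738 + 1.339 = 5.762
Sum of off-diagonal covariances = 4.675
total variance = 5.762 + 2 × 4.675 = 15.112
α = (k/(k−1))·(1 − Σσᵢ²/total variance) = (5/4)·(1 − 5.762/15.112) = 0.773

α = 0.773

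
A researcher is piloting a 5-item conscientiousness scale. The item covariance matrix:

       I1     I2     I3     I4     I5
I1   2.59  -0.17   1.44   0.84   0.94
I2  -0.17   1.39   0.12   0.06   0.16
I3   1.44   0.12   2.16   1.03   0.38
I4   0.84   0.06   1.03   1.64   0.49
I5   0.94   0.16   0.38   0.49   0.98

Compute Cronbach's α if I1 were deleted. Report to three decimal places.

Remaining items: I2, I3, I4, I5 (k = 4).
Σσᵢ² = 1.39 + 2.16 + 1.64 + 0.98 = 6.17
Var(T) = 6.17 + 2 × 2.24 = 10.65
α (item deleted) = (4/3)·(1 − 6.17/10.65) = 0.561

α = 0.561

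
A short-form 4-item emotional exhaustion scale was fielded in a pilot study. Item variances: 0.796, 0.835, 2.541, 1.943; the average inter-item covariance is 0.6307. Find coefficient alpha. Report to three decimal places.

sum of item variances = 0.796 + 0.835 + 2.541 + 1.943 = 6.115
Sum of the 6 distinct covariances = 6 × 0.6307 = 3.7842
σ²_T = sum of item variances + 2·Σcov = 6.115 + 2 × 3.7842 = 13.6834
α = (4/3)·(1 − 6.115/13.6834) = 0.737

coefficient alpha = 0.737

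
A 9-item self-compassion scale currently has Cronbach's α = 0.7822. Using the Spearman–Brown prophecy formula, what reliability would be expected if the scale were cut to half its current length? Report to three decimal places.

Length factor m = 1/2
α' = m·α / (1 − (1−m)·α)
   = 1/2 × 0.7822 / (1 − (1 − 1/2) × 0.7822)
   = 0.3911 / 0.6089 = 0.642

predicted reliability = 0.642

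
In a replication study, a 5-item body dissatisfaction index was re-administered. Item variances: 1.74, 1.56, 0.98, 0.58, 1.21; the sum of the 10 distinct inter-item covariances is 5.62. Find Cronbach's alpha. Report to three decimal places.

Cronbach's alpha = 0.812

Σσᵢ² = 1.74 + 1.56 + 0.98 + 0.58 + 1.21 = 6.07
Sum of distinct covariances = 5.62
σ²_total = Σσᵢ² + 2·Σcov = 6.07 + 2 × 5.62 = 17.31
α = (5/4)·(1 − 6.07/17.31) = 0.812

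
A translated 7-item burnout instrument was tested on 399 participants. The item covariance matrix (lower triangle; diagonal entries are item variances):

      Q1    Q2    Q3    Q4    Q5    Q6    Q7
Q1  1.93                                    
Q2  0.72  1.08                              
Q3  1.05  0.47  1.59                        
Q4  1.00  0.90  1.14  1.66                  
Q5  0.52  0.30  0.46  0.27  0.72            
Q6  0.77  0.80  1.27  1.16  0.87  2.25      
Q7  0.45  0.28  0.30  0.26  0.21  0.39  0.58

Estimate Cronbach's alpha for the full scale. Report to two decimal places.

Σσᵢ² = 1.93 + 1.08 + 1.59 + 1.66 + 0.72 + 2.25 + 0.58 = 9.81
Sum of the distinct covariances = 13.59
σ²_T = 9.81 + 2 × 13.59 = 36.99
α = (k/(k−1))·(1 − Σσᵢ²/σ²_T) = (7/6)·(1 − 9.81/36.99) = 0.86

Cronbach's alpha = 0.86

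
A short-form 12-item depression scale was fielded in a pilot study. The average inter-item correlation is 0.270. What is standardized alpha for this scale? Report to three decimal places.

α = 0.816

Standardized α = k·r̄ / (1 + (k−1)·r̄) = 12 × 0.270 / (1 + 11 × 0.270)
  = 3.2400 / 3.9700 = 0.816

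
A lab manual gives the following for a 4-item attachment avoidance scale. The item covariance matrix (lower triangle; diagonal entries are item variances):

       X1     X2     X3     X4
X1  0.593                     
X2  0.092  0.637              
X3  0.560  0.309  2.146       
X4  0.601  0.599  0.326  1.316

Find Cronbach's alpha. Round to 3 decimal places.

α = 0.686

Σσ²ᵢ = 0.593 + 0.637 + 2.146 + 1.316 = 4.692
Sum of off-diagonal covariances = 2.487
Var(T) = 4.692 + 2 × 2.487 = 9.666
α = (k/(k−1))·(1 − Σσ²ᵢ/Var(T)) = (4/3)·(1 − 4.692/9.666) = 0.686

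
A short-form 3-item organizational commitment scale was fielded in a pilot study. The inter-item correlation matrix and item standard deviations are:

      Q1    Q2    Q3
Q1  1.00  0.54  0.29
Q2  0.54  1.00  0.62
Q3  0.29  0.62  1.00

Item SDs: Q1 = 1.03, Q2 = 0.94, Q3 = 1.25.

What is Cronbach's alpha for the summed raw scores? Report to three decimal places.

Σσ²ᵢ = 1.03² + 0.94² + 1.25² = 3.5070
Covariances σ_ij = r_ij · s_i · s_j:
  σ(Q1,Q2) = 0.54 × 1.03 × 0.94 = 0.5228
  σ(Q1,Q3) = 0.29 × 1.03 × 1.25 = 0.3734
  σ(Q2,Q3) = 0.62 × 0.94 × 1.25 = 0.7285
σ²_T = Σσ²ᵢ + 2·Σσ_ij = 3.5070 + 2 × 1.6247 = 6.7564
α = (3/2)·(1 − 3.5070/6.7564) = 0.721

α = 0.721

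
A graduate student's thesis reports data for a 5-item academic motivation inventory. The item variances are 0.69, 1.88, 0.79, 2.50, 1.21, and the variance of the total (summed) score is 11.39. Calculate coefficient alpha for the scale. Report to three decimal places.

ΣVar(i) = 0.69 + 1.88 + 0.79 + 2.50 + 1.21 = 7.07
α = (k/(k−1))·(1 − ΣVar(i)/σ²_T) = (5/4)·(1 − 7.07/11.39) = 0.474

coefficient alpha = 0.474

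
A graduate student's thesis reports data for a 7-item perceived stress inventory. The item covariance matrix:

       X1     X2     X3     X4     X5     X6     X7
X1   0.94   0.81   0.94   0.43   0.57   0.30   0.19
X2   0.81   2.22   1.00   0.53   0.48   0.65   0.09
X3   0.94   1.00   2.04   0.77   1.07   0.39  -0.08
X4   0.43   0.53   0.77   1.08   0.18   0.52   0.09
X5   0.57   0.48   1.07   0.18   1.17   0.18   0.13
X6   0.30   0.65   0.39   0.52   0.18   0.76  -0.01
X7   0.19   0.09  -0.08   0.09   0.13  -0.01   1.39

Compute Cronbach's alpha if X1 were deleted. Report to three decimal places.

Remaining items: X2, X3, X4, X5, X6, X7 (k = 6).
Σσᵢ² = 2.22 + 2.04 + 1.08 + 1.17 + 0.76 + 1.39 = 8.66
total variance = 8.66 + 2 × 5.99 = 20.64
α (item deleted) = (6/5)·(1 − 8.66/20.64) = 0.697

α = 0.697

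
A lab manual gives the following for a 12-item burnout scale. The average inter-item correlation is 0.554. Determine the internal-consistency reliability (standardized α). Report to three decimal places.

Standardized α = k·r̄ / (1 + (k−1)·r̄) = 12 × 0.554 / (1 + 11 × 0.554)
  = 6.6480 / 7.0940 = 0.937

α = 0.937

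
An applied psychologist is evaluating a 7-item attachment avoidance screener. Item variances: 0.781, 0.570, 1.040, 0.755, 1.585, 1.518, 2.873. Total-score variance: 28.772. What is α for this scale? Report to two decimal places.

α = 0.80

sum of item variances = 0.781 + 0.570 + 1.040 + 0.755 + 1.585 + 1.518 + 2.873 = 9.122
α = (k/(k−1))·(1 − sum of item variances/Var(T)) = (7/6)·(1 − 9.122/28.772) = 0.80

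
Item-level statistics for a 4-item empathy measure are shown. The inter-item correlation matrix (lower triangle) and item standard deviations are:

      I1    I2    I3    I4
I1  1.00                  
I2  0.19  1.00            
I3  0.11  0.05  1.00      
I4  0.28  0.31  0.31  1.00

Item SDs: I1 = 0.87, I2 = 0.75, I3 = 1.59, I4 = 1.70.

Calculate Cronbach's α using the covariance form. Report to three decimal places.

Σσ²ᵢ = 0.87² + 0.75² + 1.59² + 1.70² = 6.7375
Covariances σ_ij = r_ij · s_i · s_j:
  σ(I1,I2) = 0.19 × 0.87 × 0.75 = 0.1240
  σ(I1,I3) = 0.11 × 0.87 × 1.59 = 0.1522
  σ(I1,I4) = 0.28 × 0.87 × 1.70 = 0.4141
  σ(I2,I3) = 0.05 × 0.75 × 1.59 = 0.0596
  σ(I2,I4) = 0.31 × 0.75 × 1.70 = 0.3952
  σ(I3,I4) = 0.31 × 1.59 × 1.70 = 0.8379
σ²_T = Σσ²ᵢ + 2·Σσ_ij = 6.7375 + 2 × 1.9830 = 10.7035
α = (4/3)·(1 − 6.7375/10.7035) = 0.494

α = 0.494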